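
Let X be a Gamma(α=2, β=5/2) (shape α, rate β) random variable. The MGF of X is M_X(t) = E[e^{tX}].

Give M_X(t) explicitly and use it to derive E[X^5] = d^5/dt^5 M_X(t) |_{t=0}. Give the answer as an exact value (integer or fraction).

E[X^5] = M′′′′′(0) = 4608/625

M_X(t) = 25/(4*(5/2 - t)^2)
M′(t) = -100/(8*t^3 - 60*t^2 + 150*t - 125)
M′′(t) = 600/(16*t^4 - 160*t^3 + 600*t^2 - 1000*t + 625)
M′′′(t) = -4800/(32*t^5 - 400*t^4 + 2000*t^3 - 5000*t^2 + 6250*t - 3125)
M′′′′(t) = 48000/(64*t^6 - 960*t^5 + 6000*t^4 - 20000*t^3 + 37500*t^2 - 37500*t + 15625)
M′′′′′(t) = -576000/(128*t^7 - 2240*t^6 + 16800*t^5 - 70000*t^4 + 175000*t^3 - 262500*t^2 + 218750*t - 78125)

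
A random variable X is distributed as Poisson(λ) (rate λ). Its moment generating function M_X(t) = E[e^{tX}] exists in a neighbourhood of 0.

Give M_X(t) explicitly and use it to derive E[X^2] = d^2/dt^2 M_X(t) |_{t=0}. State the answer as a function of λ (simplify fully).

E[X^2] = D^2[M](0) = λ*(λ + 1)

M_X(t) = e^(λ*(e^(t) - 1))
D^2[M](t) = (λ^2*e^(2*t)*e^(λ*e^(t)) + λ*e^(t)*e^(λ*e^(t)))*e^(-λ)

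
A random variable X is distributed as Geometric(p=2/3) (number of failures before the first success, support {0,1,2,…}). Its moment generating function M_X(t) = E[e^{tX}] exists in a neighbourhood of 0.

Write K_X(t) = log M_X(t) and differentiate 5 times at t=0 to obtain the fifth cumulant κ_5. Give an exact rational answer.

M_X(t) = 2/(3*(1 - e^(t)/3))
K_X(t) = log M_X(t) = -log(1 - e^(t)/3) - log(3) + log(2)
dK/dt = -e^(t)/(e^(t) - 3)
d^2K/dt^2 = 3*e^(t)/(e^(2*t) - 6*e^(t) + 9)
d^3K/dt^3 = (-3*e^(2*t) - 9*e^(t))/(e^(3*t) - 9*e^(2*t) + 27*e^(t) - 27)
d^4K/dt^4 = (3*e^(3*t) + 36*e^(2*t) + 27*e^(t))/(e^(4*t) - 12*e^(3*t) + 54*e^(2*t) - 108*e^(t) + 81)
d^5K/dt^5 = (-3*e^(4*t) - 99*e^(3*t) - 297*e^(2*t) - 81*e^(t))/(e^(5*t) - 15*e^(4*t) + 90*e^(3*t) - 270*e^(2*t) + 405*e^(t) - 243)

κ_5 = d^5K/dt^5 |_{t=0} = 15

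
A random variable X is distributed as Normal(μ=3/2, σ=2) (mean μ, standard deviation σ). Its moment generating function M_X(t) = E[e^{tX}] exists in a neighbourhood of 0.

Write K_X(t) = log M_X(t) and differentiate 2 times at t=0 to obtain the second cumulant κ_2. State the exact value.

M_X(t) = e^(2*t^2 + 3*t/2)
K_X(t) = log M_X(t) = 2*t^2 + 3*t/2
D^2[K](t) = 4

κ_2 = D^2[K](0) = 4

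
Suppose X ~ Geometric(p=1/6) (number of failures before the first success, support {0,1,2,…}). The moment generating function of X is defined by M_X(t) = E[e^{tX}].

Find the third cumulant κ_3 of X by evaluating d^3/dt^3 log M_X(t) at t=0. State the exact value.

M_X(t) = 1/(6*(1 - 5*e^(t)/6))
K_X(t) = log M_X(t) = -log(1 - 5*e^(t)/6) - log(6)
D^3[K](t) = (-150*e^(2*t) - 180*e^(t))/(125*e^(3*t) - 450*e^(2*t) + 540*e^(t) - 216)

κ_3 = D^3[K](0) = 330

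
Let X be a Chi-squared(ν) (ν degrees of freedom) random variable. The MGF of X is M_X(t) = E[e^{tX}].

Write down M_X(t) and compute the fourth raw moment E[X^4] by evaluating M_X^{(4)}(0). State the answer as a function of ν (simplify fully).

M_X(t) = (1 - 2*t)^(-ν/2)
dM/dt = -ν/(2*t*(1 - 2*t)^(ν/2) - (1 - 2*t)^(ν/2))
d^2M/dt^2 = (ν^2 + 2*ν)/(4*t^2*(1 - 2*t)^(ν/2) - 4*t*(1 - 2*t)^(ν/2) + (1 - 2*t)^(ν/2))
d^3M/dt^3 = (-ν^3 - 6*ν^2 - 8*ν)/(8*t^3*(1 - 2*t)^(ν/2) - 12*t^2*(1 - 2*t)^(ν/2) + 6*t*(1 - 2*t)^(ν/2) - (1 - 2*t)^(ν/2))
d^4M/dt^4 = (ν^4 + 12*ν^3 + 44*ν^2 + 48*ν)/(16*t^4*(1 - 2*t)^(ν/2) - 32*t^3*(1 - 2*t)^(ν/2) + 24*t^2*(1 - 2*t)^(ν/2) - 8*t*(1 - 2*t)^(ν/2) + (1 - 2*t)^(ν/2))

E[X^4] = d^4M/dt^4 |_{t=0} = ν*(ν^3 + 12*ν^2 + 44*ν + 48)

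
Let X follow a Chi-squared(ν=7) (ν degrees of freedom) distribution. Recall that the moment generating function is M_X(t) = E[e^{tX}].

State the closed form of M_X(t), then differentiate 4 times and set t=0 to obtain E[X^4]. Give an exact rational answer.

M_X(t) = (1 - 2*t)^(-7/2)
dM/dt = 7/(16*t^4*√(1 - 2*t) - 32*t^3*√(1 - 2*t) + 24*t^2*√(1 - 2*t) - 8*t*√(1 - 2*t) + √(1 - 2*t))
d^2M/dt^2 = -63/(32*t^5*√(1 - 2*t) - 80*t^4*√(1 - 2*t) + 80*t^3*√(1 - 2*t) - 40*t^2*√(1 - 2*t) + 10*t*√(1 - 2*t) - √(1 - 2*t))
d^3M/dt^3 = 693/(64*t^6*√(1 - 2*t) - 192*t^5*√(1 - 2*t) + 240*t^4*√(1 - 2*t) - 160*t^3*√(1 - 2*t) + 60*t^2*√(1 - 2*t) - 12*t*√(1 - 2*t) + √(1 - 2*t))

E[X^4] = d^4M/dt^4 |_{t=0} = 9009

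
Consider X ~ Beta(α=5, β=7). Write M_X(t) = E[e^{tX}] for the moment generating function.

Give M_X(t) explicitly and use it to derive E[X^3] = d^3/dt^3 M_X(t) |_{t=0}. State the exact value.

M_X(t) = ₁F₁(5; 12; t)
M′(t) = 5*₁F₁(6; 13; t)/12
M′′(t) = 5*₁F₁(7; 14; t)/26
M′′′(t) = 5*₁F₁(8; 15; t)/52

E[X^3] = M′′′(0) = 5/52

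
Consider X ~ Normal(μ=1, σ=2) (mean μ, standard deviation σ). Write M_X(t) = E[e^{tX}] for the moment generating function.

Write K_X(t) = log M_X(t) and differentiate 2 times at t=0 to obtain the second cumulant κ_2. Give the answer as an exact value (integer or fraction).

κ_2 = D^2[K](0) = 4

M_X(t) = e^(2*t^2 + t)
K_X(t) = log M_X(t) = 2*t^2 + t
D^2[K](t) = 4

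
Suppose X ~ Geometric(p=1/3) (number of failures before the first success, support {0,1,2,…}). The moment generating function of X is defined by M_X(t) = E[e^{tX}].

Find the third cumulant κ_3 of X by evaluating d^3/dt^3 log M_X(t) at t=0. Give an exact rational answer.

κ_3 = d^3K/dt^3 |_{t=0} = 30

M_X(t) = 1/(3*(1 - 2*e^(t)/3))
K_X(t) = log M_X(t) = -log(1 - 2*e^(t)/3) - log(3)
dK/dt = -2*e^(t)/(2*e^(t) - 3)
d^2K/dt^2 = 6*e^(t)/(4*e^(2*t) - 12*e^(t) + 9)
d^3K/dt^3 = (-12*e^(2*t) - 18*e^(t))/(8*e^(3*t) - 36*e^(2*t) + 54*e^(t) - 27)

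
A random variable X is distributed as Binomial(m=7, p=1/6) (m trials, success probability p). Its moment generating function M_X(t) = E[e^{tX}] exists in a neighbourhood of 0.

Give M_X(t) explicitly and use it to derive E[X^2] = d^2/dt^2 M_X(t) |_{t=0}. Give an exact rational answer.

M_X(t) = (e^(t)/6 + 5/6)^7
dM/dt = 7*e^(7*t)/279936 + 35*e^(6*t)/46656 + 875*e^(5*t)/93312 + 4375*e^(4*t)/69984 + 21875*e^(3*t)/93312 + 21875*e^(2*t)/46656 + 109375*e^(t)/279936
d^2M/dt^2 = 49*e^(7*t)/279936 + 35*e^(6*t)/7776 + 4375*e^(5*t)/93312 + 4375*e^(4*t)/17496 + 21875*e^(3*t)/31104 + 21875*e^(2*t)/23328 + 109375*e^(t)/279936

E[X^2] = d^2M/dt^2 |_{t=0} = 7/3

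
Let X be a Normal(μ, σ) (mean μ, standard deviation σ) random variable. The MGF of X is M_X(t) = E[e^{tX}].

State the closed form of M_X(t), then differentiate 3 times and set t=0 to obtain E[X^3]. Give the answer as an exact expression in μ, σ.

E[X^3] = d^3M/dt^3 |_{t=0} = μ*(μ^2 + 3*σ^2)

M_X(t) = e^(μ*t + σ^2*t^2/2)
dM/dt = μ*e^(μ*t)*e^(σ^2*t^2/2) + σ^2*t*e^(μ*t)*e^(σ^2*t^2/2)
d^2M/dt^2 = μ^2*e^(μ*t)*e^(σ^2*t^2/2) + 2*μ*σ^2*t*e^(μ*t)*e^(σ^2*t^2/2) + σ^4*t^2*e^(μ*t)*e^(σ^2*t^2/2) + σ^2*e^(μ*t)*e^(σ^2*t^2/2)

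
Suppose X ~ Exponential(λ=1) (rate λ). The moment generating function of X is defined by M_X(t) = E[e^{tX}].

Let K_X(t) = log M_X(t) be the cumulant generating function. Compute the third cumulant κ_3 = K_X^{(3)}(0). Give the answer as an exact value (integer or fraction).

κ_3 = D^3[K](0) = 2

M_X(t) = 1/(1 - t)
K_X(t) = log M_X(t) = -log(1 - t)
D^3[K](t) = -2/(t^3 - 3*t^2 + 3*t - 1)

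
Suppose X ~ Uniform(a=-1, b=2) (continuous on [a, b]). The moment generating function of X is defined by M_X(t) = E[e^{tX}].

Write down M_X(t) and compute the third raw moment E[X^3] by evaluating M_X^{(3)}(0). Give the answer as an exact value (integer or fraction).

M_X(t) = (e^(2*t) - e^(-t))/(3*t)
D^3[M](t) = (8*t^3*e^(3*t) + t^3 - 12*t^2*e^(3*t) + 3*t^2 + 12*t*e^(3*t) + 6*t - 6*e^(3*t) + 6)*e^(-t)/(3*t^4)

E[X^3] = D^3[M](0) = 5/4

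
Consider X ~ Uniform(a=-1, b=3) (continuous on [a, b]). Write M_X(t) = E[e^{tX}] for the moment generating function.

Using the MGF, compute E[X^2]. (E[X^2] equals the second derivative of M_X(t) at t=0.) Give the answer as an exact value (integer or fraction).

M_X(t) = (e^(3*t) - e^(-t))/(4*t)
M′(t) = (3*t*e^(4*t) + t - e^(4*t) + 1)*e^(-t)/(4*t^2)
M′′(t) = (9*t^2*e^(4*t) - t^2 - 6*t*e^(4*t) - 2*t + 2*e^(4*t) - 2)*e^(-t)/(4*t^3)

E[X^2] = M′′(0) = 7/3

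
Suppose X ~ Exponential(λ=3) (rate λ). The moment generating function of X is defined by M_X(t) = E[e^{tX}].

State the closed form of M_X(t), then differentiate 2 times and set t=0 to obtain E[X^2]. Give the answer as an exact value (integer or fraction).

E[X^2] = d^2M/dt^2 |_{t=0} = 2/9

M_X(t) = 3/(3 - t)
dM/dt = 3/(t^2 - 6*t + 9)
d^2M/dt^2 = -6/(t^3 - 9*t^2 + 27*t - 27)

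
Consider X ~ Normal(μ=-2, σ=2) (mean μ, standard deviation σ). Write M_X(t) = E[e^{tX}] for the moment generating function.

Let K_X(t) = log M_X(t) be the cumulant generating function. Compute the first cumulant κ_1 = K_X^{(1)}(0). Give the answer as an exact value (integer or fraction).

κ_1 = dK/dt |_{t=0} = -2

M_X(t) = e^(2*t^2 - 2*t)
K_X(t) = log M_X(t) = 2*t^2 - 2*t
dK/dt = 4*t - 2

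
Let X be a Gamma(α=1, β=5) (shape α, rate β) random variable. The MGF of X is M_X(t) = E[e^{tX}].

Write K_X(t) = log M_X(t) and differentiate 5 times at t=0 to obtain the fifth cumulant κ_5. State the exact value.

κ_5 = d^5K/dt^5 |_{t=0} = 24/3125

M_X(t) = 5/(5 - t)
K_X(t) = log M_X(t) = -log(5 - t) + log(5)
dK/dt = -1/(t - 5)
d^2K/dt^2 = 1/(t^2 - 10*t + 25)
d^3K/dt^3 = -2/(t^3 - 15*t^2 + 75*t - 125)
d^4K/dt^4 = 6/(t^4 - 20*t^3 + 150*t^2 - 500*t + 625)
d^5K/dt^5 = -24/(t^5 - 25*t^4 + 250*t^3 - 1250*t^2 + 3125*t - 3125)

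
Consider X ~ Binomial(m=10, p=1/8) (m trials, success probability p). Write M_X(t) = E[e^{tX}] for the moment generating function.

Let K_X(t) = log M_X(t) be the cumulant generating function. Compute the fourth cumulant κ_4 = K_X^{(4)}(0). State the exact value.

M_X(t) = (e^(t)/8 + 7/8)^10
K_X(t) = log M_X(t) = 10*log(e^(t)/8 + 7/8)
K^(4)(t) = (70*e^(3*t) - 1960*e^(2*t) + 3430*e^(t))/(e^(4*t) + 28*e^(3*t) + 294*e^(2*t) + 1372*e^(t) + 2401)

κ_4 = K^(4)(0) = 385/1024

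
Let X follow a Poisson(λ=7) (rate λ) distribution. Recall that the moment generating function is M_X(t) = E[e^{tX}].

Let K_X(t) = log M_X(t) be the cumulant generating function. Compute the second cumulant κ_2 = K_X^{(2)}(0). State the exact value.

M_X(t) = e^(7*e^(t) - 7)
K_X(t) = log M_X(t) = 7*e^(t) - 7
K′(t) = 7*e^(t)
K′′(t) = 7*e^(t)

κ_2 = K′′(0) = 7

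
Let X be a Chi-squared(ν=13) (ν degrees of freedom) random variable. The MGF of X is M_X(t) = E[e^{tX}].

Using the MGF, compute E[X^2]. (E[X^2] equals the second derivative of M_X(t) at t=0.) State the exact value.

M_X(t) = (1 - 2*t)^(-13/2)
dM/dt = -13/(128*t^7*√(1 - 2*t) - 448*t^6*√(1 - 2*t) + 672*t^5*√(1 - 2*t) - 560*t^4*√(1 - 2*t) + 280*t^3*√(1 - 2*t) - 84*t^2*√(1 - 2*t) + 14*t*√(1 - 2*t) - √(1 - 2*t))

E[X^2] = d^2M/dt^2 |_{t=0} = 195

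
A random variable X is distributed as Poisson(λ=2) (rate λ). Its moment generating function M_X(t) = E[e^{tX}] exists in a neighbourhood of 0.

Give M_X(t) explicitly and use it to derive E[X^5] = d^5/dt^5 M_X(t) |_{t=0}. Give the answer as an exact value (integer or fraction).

E[X^5] = D^5[M](0) = 454

M_X(t) = e^(2*e^(t) - 2)
D^5[M](t) = (32*e^(5*t)*e^(2*e^(t)) + 160*e^(4*t)*e^(2*e^(t)) + 200*e^(3*t)*e^(2*e^(t)) + 60*e^(2*t)*e^(2*e^(t)) + 2*e^(t)*e^(2*e^(t)))*e^(-2)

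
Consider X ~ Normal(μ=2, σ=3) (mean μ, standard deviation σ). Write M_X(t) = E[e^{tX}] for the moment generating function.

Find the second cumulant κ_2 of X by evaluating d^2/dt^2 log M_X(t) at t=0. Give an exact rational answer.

M_X(t) = e^(9*t^2/2 + 2*t)
K_X(t) = log M_X(t) = 9*t^2/2 + 2*t
dK/dt = 9*t + 2
d^2K/dt^2 = 9

κ_2 = d^2K/dt^2 |_{t=0} = 9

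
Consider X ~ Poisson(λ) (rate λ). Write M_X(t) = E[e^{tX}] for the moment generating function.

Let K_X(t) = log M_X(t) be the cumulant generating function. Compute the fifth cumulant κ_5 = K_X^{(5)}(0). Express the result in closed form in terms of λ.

M_X(t) = e^(λ*(e^(t) - 1))
K_X(t) = log M_X(t) = λ*(e^(t) - 1)
K′(t) = λ*e^(t)
K′′(t) = λ*e^(t)
K′′′(t) = λ*e^(t)
K′′′′(t) = λ*e^(t)
K′′′′′(t) = λ*e^(t)

κ_5 = K′′′′′(0) = λ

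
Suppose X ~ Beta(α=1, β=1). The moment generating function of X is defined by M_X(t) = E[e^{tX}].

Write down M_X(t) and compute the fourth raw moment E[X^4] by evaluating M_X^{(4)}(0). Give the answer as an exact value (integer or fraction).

M_X(t) = ₁F₁(1; 2; t)
M′(t) = ₁F₁(2; 3; t)/2
M′′(t) = ₁F₁(3; 4; t)/3
M′′′(t) = ₁F₁(4; 5; t)/4
M′′′′(t) = ₁F₁(5; 6; t)/5

E[X^4] = M′′′′(0) = 1/5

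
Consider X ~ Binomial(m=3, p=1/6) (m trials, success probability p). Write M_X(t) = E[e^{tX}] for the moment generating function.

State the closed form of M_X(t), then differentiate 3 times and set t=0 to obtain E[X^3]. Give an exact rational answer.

E[X^3] = M^(3)(0) = 37/36

M_X(t) = (e^(t)/6 + 5/6)^3
M^(3)(t) = e^(3*t)/8 + 5*e^(2*t)/9 + 25*e^(t)/72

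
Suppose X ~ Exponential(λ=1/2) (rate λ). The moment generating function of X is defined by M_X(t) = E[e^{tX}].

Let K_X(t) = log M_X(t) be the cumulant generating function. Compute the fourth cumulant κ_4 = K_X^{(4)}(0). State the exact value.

κ_4 = D^4[K](0) = 96

M_X(t) = 1/(2*(1/2 - t))
K_X(t) = log M_X(t) = -log(1/2 - t) - log(2)
D^4[K](t) = 96/(16*t^4 - 32*t^3 + 24*t^2 - 8*t + 1)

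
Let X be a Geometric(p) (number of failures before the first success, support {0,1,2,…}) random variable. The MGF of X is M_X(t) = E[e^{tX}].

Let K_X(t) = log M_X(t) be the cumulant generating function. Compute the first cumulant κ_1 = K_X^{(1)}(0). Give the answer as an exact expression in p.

M_X(t) = p/(-(1 - p)*e^(t) + 1)
K_X(t) = log M_X(t) = log(p) - log(-(1 - p)*e^(t) + 1)
K′(t) = (-p*e^(t) + e^(t))/(p*e^(t) - e^(t) + 1)

κ_1 = K′(0) = (1 - p)/p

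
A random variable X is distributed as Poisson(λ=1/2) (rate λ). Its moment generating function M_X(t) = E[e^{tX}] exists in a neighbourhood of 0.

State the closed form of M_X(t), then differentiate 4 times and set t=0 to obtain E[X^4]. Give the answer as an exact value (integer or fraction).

E[X^4] = d^4M/dt^4 |_{t=0} = 49/16

M_X(t) = e^(e^(t)/2 - 1/2)
dM/dt = e^(-1/2)*e^(t)*e^(e^(t)/2)/2
d^2M/dt^2 = (e^(2*t)*e^(e^(t)/2) + 2*e^(t)*e^(e^(t)/2))*e^(-1/2)/4
d^3M/dt^3 = (e^(3*t)*e^(e^(t)/2) + 6*e^(2*t)*e^(e^(t)/2) + 4*e^(t)*e^(e^(t)/2))*e^(-1/2)/8
d^4M/dt^4 = (e^(4*t)*e^(e^(t)/2) + 12*e^(3*t)*e^(e^(t)/2) + 28*e^(2*t)*e^(e^(t)/2) + 8*e^(t)*e^(e^(t)/2))*e^(-1/2)/16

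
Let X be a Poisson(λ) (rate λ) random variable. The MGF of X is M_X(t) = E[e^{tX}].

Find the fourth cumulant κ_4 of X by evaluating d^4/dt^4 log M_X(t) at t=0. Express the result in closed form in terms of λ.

κ_4 = d^4K/dt^4 |_{t=0} = λ

M_X(t) = e^(λ*(e^(t) - 1))
K_X(t) = log M_X(t) = λ*(e^(t) - 1)
dK/dt = λ*e^(t)
d^2K/dt^2 = λ*e^(t)
d^3K/dt^3 = λ*e^(t)
d^4K/dt^4 = λ*e^(t)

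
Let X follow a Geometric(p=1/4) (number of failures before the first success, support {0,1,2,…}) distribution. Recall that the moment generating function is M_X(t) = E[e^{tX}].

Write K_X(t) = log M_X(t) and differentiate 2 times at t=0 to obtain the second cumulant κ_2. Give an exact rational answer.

M_X(t) = 1/(4*(1 - 3*e^(t)/4))
K_X(t) = log M_X(t) = -log(1 - 3*e^(t)/4) - 2*log(2)
K′(t) = -3*e^(t)/(3*e^(t) - 4)
K′′(t) = 12*e^(t)/(9*e^(2*t) - 24*e^(t) + 16)

κ_2 = K′′(0) = 12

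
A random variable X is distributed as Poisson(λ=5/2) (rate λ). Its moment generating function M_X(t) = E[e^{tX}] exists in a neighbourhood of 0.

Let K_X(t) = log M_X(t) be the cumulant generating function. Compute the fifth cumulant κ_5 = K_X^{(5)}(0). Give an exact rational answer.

κ_5 = D^5[K](0) = 5/2

M_X(t) = e^(5*e^(t)/2 - 5/2)
K_X(t) = log M_X(t) = 5*e^(t)/2 - 5/2
D^5[K](t) = 5*e^(t)/2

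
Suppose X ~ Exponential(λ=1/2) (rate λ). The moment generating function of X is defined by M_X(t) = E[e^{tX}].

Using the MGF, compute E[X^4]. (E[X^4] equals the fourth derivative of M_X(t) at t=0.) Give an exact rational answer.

E[X^4] = M′′′′(0) = 384

M_X(t) = 1/(2*(1/2 - t))
M′(t) = 2/(4*t^2 - 4*t + 1)
M′′(t) = -8/(8*t^3 - 12*t^2 + 6*t - 1)
M′′′(t) = 48/(16*t^4 - 32*t^3 + 24*t^2 - 8*t + 1)
M′′′′(t) = -384/(32*t^5 - 80*t^4 + 80*t^3 - 40*t^2 + 10*t - 1)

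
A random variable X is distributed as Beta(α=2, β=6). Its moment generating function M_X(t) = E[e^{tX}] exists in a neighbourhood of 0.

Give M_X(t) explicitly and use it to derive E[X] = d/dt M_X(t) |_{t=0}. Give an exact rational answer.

E[X] = dM/dt |_{t=0} = 1/4

M_X(t) = ₁F₁(2; 8; t)
dM/dt = ₁F₁(3; 9; t)/4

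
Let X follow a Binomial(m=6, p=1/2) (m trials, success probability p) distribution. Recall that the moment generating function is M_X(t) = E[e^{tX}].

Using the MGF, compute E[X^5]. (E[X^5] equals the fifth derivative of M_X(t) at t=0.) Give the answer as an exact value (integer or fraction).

M_X(t) = (e^(t)/2 + 1/2)^6
M^(5)(t) = 243*e^(6*t)/2 + 9375*e^(5*t)/32 + 240*e^(4*t) + 1215*e^(3*t)/16 + 15*e^(2*t)/2 + 3*e^(t)/32

E[X^5] = M^(5)(0) = 738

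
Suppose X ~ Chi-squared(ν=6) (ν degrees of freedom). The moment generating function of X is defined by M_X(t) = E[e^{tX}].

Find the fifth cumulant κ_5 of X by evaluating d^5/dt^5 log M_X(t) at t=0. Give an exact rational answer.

κ_5 = D^5[K](0) = 2304

M_X(t) = (1 - 2*t)^(-3)
K_X(t) = log M_X(t) = -3*log(1 - 2*t)
D^5[K](t) = -2304/(32*t^5 - 80*t^4 + 80*t^3 - 40*t^2 + 10*t - 1)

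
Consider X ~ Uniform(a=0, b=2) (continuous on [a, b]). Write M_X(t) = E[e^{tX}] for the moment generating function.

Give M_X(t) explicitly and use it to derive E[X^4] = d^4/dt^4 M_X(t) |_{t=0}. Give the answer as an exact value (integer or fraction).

M_X(t) = (e^(2*t) - 1)/(2*t)
M′(t) = (2*t*e^(2*t) - e^(2*t) + 1)/(2*t^2)
M′′(t) = (2*t^2*e^(2*t) - 2*t*e^(2*t) + e^(2*t) - 1)/t^3
M′′′(t) = (4*t^3*e^(2*t) - 6*t^2*e^(2*t) + 6*t*e^(2*t) - 3*e^(2*t) + 3)/t^4
M′′′′(t) = (8*t^4*e^(2*t) - 16*t^3*e^(2*t) + 24*t^2*e^(2*t) - 24*t*e^(2*t) + 12*e^(2*t) - 12)/t^5

E[X^4] = M′′′′(0) = 16/5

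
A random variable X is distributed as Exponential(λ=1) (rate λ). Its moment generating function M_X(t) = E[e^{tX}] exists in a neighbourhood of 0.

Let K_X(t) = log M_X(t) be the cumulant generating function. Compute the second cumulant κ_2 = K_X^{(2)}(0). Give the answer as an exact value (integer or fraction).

M_X(t) = 1/(1 - t)
K_X(t) = log M_X(t) = -log(1 - t)
K′(t) = -1/(t - 1)
K′′(t) = 1/(t^2 - 2*t + 1)

κ_2 = K′′(0) = 1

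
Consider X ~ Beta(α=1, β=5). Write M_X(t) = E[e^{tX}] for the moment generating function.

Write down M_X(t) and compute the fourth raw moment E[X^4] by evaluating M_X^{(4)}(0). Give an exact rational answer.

M_X(t) = ₁F₁(1; 6; t)
M^(4)(t) = ₁F₁(5; 10; t)/126

E[X^4] = M^(4)(0) = 1/126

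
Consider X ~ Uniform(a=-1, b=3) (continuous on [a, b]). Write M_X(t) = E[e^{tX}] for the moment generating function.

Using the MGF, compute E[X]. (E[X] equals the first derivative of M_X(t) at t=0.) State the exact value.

M_X(t) = (e^(3*t) - e^(-t))/(4*t)
M^(1)(t) = (3*t*e^(4*t) + t - e^(4*t) + 1)*e^(-t)/(4*t^2)

E[X] = M^(1)(0) = 1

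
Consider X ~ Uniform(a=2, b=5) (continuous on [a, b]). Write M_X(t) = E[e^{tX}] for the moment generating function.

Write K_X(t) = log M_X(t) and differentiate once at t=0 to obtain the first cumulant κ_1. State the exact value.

κ_1 = K^(1)(0) = 7/2

M_X(t) = (e^(5*t) - e^(2*t))/(3*t)
K_X(t) = log M_X(t) = -log(t) + log(e^(5*t) - e^(2*t)) - log(3)
K^(1)(t) = (5*t*e^(3*t) - 2*t - e^(3*t) + 1)/(t*e^(3*t) - t)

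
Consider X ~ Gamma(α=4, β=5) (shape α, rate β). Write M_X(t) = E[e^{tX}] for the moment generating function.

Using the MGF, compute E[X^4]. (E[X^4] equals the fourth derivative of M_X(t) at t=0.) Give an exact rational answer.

E[X^4] = D^4[M](0) = 168/125

M_X(t) = 625/(5 - t)^4
D^4[M](t) = 525000/(t^8 - 40*t^7 + 700*t^6 - 7000*t^5 + 43750*t^4 - 175000*t^3 + 437500*t^2 - 625000*t + 390625)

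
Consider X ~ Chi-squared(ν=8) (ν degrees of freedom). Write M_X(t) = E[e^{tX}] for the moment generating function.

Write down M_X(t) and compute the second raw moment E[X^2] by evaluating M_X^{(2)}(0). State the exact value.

E[X^2] = M′′(0) = 80

M_X(t) = (1 - 2*t)^(-4)
M′(t) = -8/(32*t^5 - 80*t^4 + 80*t^3 - 40*t^2 + 10*t - 1)
M′′(t) = 80/(64*t^6 - 192*t^5 + 240*t^4 - 160*t^3 + 60*t^2 - 12*t + 1)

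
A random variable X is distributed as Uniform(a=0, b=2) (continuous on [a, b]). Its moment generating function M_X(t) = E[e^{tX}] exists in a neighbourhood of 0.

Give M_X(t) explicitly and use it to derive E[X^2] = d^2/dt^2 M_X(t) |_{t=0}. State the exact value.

E[X^2] = M′′(0) = 4/3

M_X(t) = (e^(2*t) - 1)/(2*t)
M′(t) = (2*t*e^(2*t) - e^(2*t) + 1)/(2*t^2)
M′′(t) = (2*t^2*e^(2*t) - 2*t*e^(2*t) + e^(2*t) - 1)/t^3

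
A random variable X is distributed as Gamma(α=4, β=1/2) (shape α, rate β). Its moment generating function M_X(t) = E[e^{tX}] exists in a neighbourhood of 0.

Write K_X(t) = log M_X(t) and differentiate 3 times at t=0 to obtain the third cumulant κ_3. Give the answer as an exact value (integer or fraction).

M_X(t) = 1/(16*(1/2 - t)^4)
K_X(t) = log M_X(t) = -4*log(1/2 - t) - 4*log(2)
K^(3)(t) = -64/(8*t^3 - 12*t^2 + 6*t - 1)

κ_3 = K^(3)(0) = 64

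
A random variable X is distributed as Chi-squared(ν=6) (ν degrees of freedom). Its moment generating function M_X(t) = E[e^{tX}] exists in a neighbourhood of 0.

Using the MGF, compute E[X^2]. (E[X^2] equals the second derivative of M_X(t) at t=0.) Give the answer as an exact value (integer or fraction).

M_X(t) = (1 - 2*t)^(-3)
M^(2)(t) = -48/(32*t^5 - 80*t^4 + 80*t^3 - 40*t^2 + 10*t - 1)

E[X^2] = M^(2)(0) = 48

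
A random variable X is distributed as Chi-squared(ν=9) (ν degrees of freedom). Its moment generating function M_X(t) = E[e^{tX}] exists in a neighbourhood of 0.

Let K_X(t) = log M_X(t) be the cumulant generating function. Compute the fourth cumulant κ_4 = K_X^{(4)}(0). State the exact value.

M_X(t) = (1 - 2*t)^(-9/2)
K_X(t) = log M_X(t) = -9*log(1 - 2*t)/2
K^(4)(t) = 432/(16*t^4 - 32*t^3 + 24*t^2 - 8*t + 1)

κ_4 = K^(4)(0) = 432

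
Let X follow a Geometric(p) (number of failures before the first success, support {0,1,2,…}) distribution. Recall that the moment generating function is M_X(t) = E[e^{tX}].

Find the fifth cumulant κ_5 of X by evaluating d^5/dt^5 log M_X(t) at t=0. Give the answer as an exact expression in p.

M_X(t) = p/(-(1 - p)*e^(t) + 1)
K_X(t) = log M_X(t) = log(p) - log(-(1 - p)*e^(t) + 1)
dK/dt = (-p*e^(t) + e^(t))/(p*e^(t) - e^(t) + 1)
d^2K/dt^2 = (-p*e^(t) + e^(t))/(p^2*e^(2*t) - 2*p*e^(2*t) + 2*p*e^(t) + e^(2*t) - 2*e^(t) + 1)

κ_5 = d^5K/dt^5 |_{t=0} = (p^4 - 15*p^3 + 50*p^2 - 60*p + 24)/p^5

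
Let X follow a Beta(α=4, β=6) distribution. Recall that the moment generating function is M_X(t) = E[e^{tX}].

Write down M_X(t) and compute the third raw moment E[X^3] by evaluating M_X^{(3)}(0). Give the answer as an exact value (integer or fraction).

M_X(t) = ₁F₁(4; 10; t)
M′(t) = 2*₁F₁(5; 11; t)/5
M′′(t) = 2*₁F₁(6; 12; t)/11
M′′′(t) = ₁F₁(7; 13; t)/11

E[X^3] = M′′′(0) = 1/11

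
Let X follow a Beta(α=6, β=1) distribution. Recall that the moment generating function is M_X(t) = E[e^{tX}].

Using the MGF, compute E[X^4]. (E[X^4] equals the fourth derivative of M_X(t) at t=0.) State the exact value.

E[X^4] = D^4[M](0) = 3/5

M_X(t) = ₁F₁(6; 7; t)
D^4[M](t) = 3*₁F₁(10; 11; t)/5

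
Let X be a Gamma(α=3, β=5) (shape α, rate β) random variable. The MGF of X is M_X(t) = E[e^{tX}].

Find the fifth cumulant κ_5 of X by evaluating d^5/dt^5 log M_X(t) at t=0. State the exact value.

M_X(t) = 125/(5 - t)^3
K_X(t) = log M_X(t) = -3*log(5 - t) + 3*log(5)
K^(5)(t) = -72/(t^5 - 25*t^4 + 250*t^3 - 1250*t^2 + 3125*t - 3125)

κ_5 = K^(5)(0) = 72/3125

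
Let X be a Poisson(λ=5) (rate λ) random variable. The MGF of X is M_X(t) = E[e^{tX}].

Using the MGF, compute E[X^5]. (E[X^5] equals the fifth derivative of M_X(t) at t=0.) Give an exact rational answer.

M_X(t) = e^(5*e^(t) - 5)
M′(t) = 5*e^(-5)*e^(t)*e^(5*e^(t))
M′′(t) = (25*e^(2*t)*e^(5*e^(t)) + 5*e^(t)*e^(5*e^(t)))*e^(-5)
M′′′(t) = (125*e^(3*t)*e^(5*e^(t)) + 75*e^(2*t)*e^(5*e^(t)) + 5*e^(t)*e^(5*e^(t)))*e^(-5)
M′′′′(t) = (625*e^(4*t)*e^(5*e^(t)) + 750*e^(3*t)*e^(5*e^(t)) + 175*e^(2*t)*e^(5*e^(t)) + 5*e^(t)*e^(5*e^(t)))*e^(-5)
M′′′′′(t) = (3125*e^(5*t)*e^(5*e^(t)) + 6250*e^(4*t)*e^(5*e^(t)) + 3125*e^(3*t)*e^(5*e^(t)) + 375*e^(2*t)*e^(5*e^(t)) + 5*e^(t)*e^(5*e^(t)))*e^(-5)

E[X^5] = M′′′′′(0) = 12880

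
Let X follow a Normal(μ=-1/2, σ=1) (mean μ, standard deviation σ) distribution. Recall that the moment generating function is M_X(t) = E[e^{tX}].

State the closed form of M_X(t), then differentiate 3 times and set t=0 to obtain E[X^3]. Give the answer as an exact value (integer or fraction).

M_X(t) = e^(t^2/2 - t/2)
D^3[M](t) = (8*t^3*e^(t^2/2) - 12*t^2*e^(t^2/2) + 30*t*e^(t^2/2) - 13*e^(t^2/2))*e^(-t/2)/8

E[X^3] = D^3[M](0) = -13/8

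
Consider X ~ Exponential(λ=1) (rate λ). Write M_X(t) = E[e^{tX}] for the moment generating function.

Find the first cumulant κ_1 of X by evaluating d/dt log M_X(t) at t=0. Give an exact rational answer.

κ_1 = dK/dt |_{t=0} = 1

M_X(t) = 1/(1 - t)
K_X(t) = log M_X(t) = -log(1 - t)
dK/dt = -1/(t - 1)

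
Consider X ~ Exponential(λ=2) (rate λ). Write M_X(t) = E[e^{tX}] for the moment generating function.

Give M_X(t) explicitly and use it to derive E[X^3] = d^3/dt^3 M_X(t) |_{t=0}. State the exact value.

E[X^3] = M′′′(0) = 3/4

M_X(t) = 2/(2 - t)
M′(t) = 2/(t^2 - 4*t + 4)
M′′(t) = -4/(t^3 - 6*t^2 + 12*t - 8)
M′′′(t) = 12/(t^4 - 8*t^3 + 24*t^2 - 32*t + 16)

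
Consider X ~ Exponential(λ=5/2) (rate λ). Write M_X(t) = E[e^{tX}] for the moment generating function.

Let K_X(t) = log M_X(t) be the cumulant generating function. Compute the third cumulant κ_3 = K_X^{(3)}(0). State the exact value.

M_X(t) = 5/(2*(5/2 - t))
K_X(t) = log M_X(t) = -log(5/2 - t) - log(2) + log(5)
K^(3)(t) = -16/(8*t^3 - 60*t^2 + 150*t - 125)

κ_3 = K^(3)(0) = 16/125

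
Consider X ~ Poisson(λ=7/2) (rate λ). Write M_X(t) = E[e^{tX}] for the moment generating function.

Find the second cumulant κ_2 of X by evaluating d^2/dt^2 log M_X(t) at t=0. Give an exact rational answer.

M_X(t) = e^(7*e^(t)/2 - 7/2)
K_X(t) = log M_X(t) = 7*e^(t)/2 - 7/2
K′(t) = 7*e^(t)/2
K′′(t) = 7*e^(t)/2

κ_2 = K′′(0) = 7/2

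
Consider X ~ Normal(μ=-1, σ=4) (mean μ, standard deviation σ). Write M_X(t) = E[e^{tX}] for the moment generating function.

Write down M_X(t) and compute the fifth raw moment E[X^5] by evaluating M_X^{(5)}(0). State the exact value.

E[X^5] = M^(5)(0) = -4001

M_X(t) = e^(8*t^2 - t)
M^(5)(t) = (1048576*t^5*e^(8*t^2) - 327680*t^4*e^(8*t^2) + 696320*t^3*e^(8*t^2) - 125440*t^2*e^(8*t^2) + 69200*t*e^(8*t^2) - 4001*e^(8*t^2))*e^(-t)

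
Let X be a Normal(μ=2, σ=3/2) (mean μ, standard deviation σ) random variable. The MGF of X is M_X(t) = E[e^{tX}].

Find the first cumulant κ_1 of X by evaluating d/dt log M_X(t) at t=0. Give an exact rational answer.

M_X(t) = e^(9*t^2/8 + 2*t)
K_X(t) = log M_X(t) = 9*t^2/8 + 2*t
dK/dt = 9*t/4 + 2

κ_1 = dK/dt |_{t=0} = 2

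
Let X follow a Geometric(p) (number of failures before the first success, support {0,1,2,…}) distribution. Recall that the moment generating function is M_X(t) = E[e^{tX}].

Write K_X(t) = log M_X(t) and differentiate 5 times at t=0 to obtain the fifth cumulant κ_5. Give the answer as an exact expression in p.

M_X(t) = p/(-(1 - p)*e^(t) + 1)
K_X(t) = log M_X(t) = log(p) - log(-(1 - p)*e^(t) + 1)
dK/dt = (-p*e^(t) + e^(t))/(p*e^(t) - e^(t) + 1)
d^2K/dt^2 = (-p*e^(t) + e^(t))/(p^2*e^(2*t) - 2*p*e^(2*t) + 2*p*e^(t) + e^(2*t) - 2*e^(t) + 1)

κ_5 = d^5K/dt^5 |_{t=0} = (p^4 - 15*p^3 + 50*p^2 - 60*p + 24)/p^5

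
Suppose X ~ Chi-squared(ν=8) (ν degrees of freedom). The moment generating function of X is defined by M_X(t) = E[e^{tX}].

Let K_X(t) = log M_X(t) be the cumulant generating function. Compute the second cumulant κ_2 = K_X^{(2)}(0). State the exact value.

M_X(t) = (1 - 2*t)^(-4)
K_X(t) = log M_X(t) = -4*log(1 - 2*t)
D^2[K](t) = 16/(4*t^2 - 4*t + 1)

κ_2 = D^2[K](0) = 16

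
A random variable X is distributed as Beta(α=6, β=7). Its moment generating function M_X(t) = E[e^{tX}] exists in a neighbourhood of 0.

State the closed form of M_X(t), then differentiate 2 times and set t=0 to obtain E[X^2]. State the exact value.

E[X^2] = M′′(0) = 3/13

M_X(t) = ₁F₁(6; 13; t)
M′(t) = 6*₁F₁(7; 14; t)/13
M′′(t) = 3*₁F₁(8; 15; t)/13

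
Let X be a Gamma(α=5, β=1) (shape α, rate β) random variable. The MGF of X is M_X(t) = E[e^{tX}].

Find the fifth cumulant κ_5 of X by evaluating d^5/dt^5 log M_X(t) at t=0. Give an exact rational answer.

M_X(t) = (1 - t)^(-5)
K_X(t) = log M_X(t) = -5*log(1 - t)
K′(t) = -5/(t - 1)
K′′(t) = 5/(t^2 - 2*t + 1)
K′′′(t) = -10/(t^3 - 3*t^2 + 3*t - 1)
K′′′′(t) = 30/(t^4 - 4*t^3 + 6*t^2 - 4*t + 1)
K′′′′′(t) = -120/(t^5 - 5*t^4 + 10*t^3 - 10*t^2 + 5*t - 1)

κ_5 = K′′′′′(0) = 120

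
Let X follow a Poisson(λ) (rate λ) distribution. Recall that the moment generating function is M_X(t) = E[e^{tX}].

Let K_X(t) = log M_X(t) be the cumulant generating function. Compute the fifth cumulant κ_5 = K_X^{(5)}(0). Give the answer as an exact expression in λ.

κ_5 = K^(5)(0) = λ

M_X(t) = e^(λ*(e^(t) - 1))
K_X(t) = log M_X(t) = λ*(e^(t) - 1)
K^(5)(t) = λ*e^(t)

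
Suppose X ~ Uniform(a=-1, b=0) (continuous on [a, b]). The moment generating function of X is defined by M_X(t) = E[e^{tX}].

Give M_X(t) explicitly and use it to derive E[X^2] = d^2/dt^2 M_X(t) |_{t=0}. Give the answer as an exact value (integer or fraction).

E[X^2] = D^2[M](0) = 1/3

M_X(t) = (1 - e^(-t))/t
D^2[M](t) = (-t^2 - 2*t + 2*e^(t) - 2)*e^(-t)/t^3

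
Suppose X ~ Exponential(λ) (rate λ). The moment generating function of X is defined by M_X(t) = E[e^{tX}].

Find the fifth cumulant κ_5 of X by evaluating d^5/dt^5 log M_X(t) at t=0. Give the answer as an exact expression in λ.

κ_5 = K^(5)(0) = 24/λ^5

M_X(t) = λ/(λ - t)
K_X(t) = log M_X(t) = log(λ) - log(λ - t)
K^(5)(t) = -24/(-λ^5 + 5*λ^4*t - 10*λ^3*t^2 + 10*λ^2*t^3 - 5*λ*t^4 + t^5)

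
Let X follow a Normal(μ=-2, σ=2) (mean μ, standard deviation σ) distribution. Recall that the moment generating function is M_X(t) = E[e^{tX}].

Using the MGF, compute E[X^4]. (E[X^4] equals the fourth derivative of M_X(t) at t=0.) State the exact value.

M_X(t) = e^(2*t^2 - 2*t)
M^(4)(t) = (256*t^4*e^(2*t^2) - 512*t^3*e^(2*t^2) + 768*t^2*e^(2*t^2) - 512*t*e^(2*t^2) + 160*e^(2*t^2))*e^(-2*t)

E[X^4] = M^(4)(0) = 160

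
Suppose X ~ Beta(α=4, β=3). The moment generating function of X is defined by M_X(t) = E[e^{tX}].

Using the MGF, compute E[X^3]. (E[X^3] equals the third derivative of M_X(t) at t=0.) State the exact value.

M_X(t) = ₁F₁(4; 7; t)
M^(3)(t) = 5*₁F₁(7; 10; t)/21

E[X^3] = M^(3)(0) = 5/21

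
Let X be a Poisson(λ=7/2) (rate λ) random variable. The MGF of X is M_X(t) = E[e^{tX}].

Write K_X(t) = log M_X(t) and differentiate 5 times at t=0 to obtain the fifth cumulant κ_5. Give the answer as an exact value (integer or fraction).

κ_5 = K^(5)(0) = 7/2

M_X(t) = e^(7*e^(t)/2 - 7/2)
K_X(t) = log M_X(t) = 7*e^(t)/2 - 7/2
K^(5)(t) = 7*e^(t)/2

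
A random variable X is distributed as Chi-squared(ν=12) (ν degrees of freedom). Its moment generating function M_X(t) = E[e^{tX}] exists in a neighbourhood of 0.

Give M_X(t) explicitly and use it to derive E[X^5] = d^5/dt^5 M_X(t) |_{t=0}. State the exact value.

M_X(t) = (1 - 2*t)^(-6)
D^5[M](t) = -967680/(2048*t^11 - 11264*t^10 + 28160*t^9 - 42240*t^8 + 42240*t^7 - 29568*t^6 + 14784*t^5 - 5280*t^4 + 1320*t^3 - 220*t^2 + 22*t - 1)

E[X^5] = D^5[M](0) = 967680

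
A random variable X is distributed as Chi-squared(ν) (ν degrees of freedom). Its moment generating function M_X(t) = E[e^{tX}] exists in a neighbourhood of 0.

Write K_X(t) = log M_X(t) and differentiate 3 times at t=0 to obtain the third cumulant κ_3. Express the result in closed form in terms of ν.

κ_3 = K′′′(0) = 8*ν

M_X(t) = (1 - 2*t)^(-ν/2)
K_X(t) = log M_X(t) = -ν*log(1 - 2*t)/2
K′(t) = -ν/(2*t - 1)
K′′(t) = 2*ν/(4*t^2 - 4*t + 1)
K′′′(t) = -8*ν/(8*t^3 - 12*t^2 + 6*t - 1)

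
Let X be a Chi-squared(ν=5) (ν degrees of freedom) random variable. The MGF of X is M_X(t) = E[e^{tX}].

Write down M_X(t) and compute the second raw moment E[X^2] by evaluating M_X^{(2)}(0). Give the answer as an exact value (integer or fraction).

E[X^2] = d^2M/dt^2 |_{t=0} = 35

M_X(t) = (1 - 2*t)^(-5/2)
dM/dt = -5/(8*t^3*√(1 - 2*t) - 12*t^2*√(1 - 2*t) + 6*t*√(1 - 2*t) - √(1 - 2*t))
d^2M/dt^2 = 35/(16*t^4*√(1 - 2*t) - 32*t^3*√(1 - 2*t) + 24*t^2*√(1 - 2*t) - 8*t*√(1 - 2*t) + √(1 - 2*t))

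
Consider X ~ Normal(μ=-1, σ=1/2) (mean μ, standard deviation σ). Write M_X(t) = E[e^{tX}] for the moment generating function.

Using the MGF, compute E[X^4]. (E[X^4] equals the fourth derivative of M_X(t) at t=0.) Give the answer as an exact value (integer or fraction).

M_X(t) = e^(t^2/8 - t)
M′(t) = t*e^(-t)*e^(t^2/8)/4 - e^(-t)*e^(t^2/8)
M′′(t) = (t^2*e^(t^2/8) - 8*t*e^(t^2/8) + 20*e^(t^2/8))*e^(-t)/16
M′′′(t) = (t^3*e^(t^2/8) - 12*t^2*e^(t^2/8) + 60*t*e^(t^2/8) - 112*e^(t^2/8))*e^(-t)/64
M′′′′(t) = (t^4*e^(t^2/8) - 16*t^3*e^(t^2/8) + 120*t^2*e^(t^2/8) - 448*t*e^(t^2/8) + 688*e^(t^2/8))*e^(-t)/256

E[X^4] = M′′′′(0) = 43/16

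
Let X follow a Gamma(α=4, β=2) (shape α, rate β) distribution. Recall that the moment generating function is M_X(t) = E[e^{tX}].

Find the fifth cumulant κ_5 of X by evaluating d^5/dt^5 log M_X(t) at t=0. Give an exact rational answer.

M_X(t) = 16/(2 - t)^4
K_X(t) = log M_X(t) = -4*log(2 - t) + 4*log(2)
K^(5)(t) = -96/(t^5 - 10*t^4 + 40*t^3 - 80*t^2 + 80*t - 32)

κ_5 = K^(5)(0) = 3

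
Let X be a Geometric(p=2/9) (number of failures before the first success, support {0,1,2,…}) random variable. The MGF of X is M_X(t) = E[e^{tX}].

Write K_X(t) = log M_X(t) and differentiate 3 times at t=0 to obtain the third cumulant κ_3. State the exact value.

κ_3 = D^3[K](0) = 126

M_X(t) = 2/(9*(1 - 7*e^(t)/9))
K_X(t) = log M_X(t) = -log(1 - 7*e^(t)/9) - 2*log(3) + log(2)
D^3[K](t) = (-441*e^(2*t) - 567*e^(t))/(343*e^(3*t) - 1323*e^(2*t) + 1701*e^(t) - 729)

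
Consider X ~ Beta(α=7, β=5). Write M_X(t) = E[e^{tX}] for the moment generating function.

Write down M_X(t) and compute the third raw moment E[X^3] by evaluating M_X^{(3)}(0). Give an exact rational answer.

M_X(t) = ₁F₁(7; 12; t)
M′(t) = 7*₁F₁(8; 13; t)/12
M′′(t) = 14*₁F₁(9; 14; t)/39
M′′′(t) = 3*₁F₁(10; 15; t)/13

E[X^3] = M′′′(0) = 3/13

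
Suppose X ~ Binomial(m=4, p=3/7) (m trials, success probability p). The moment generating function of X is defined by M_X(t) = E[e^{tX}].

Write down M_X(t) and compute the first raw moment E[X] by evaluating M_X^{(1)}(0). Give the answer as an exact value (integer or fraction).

M_X(t) = (3*e^(t)/7 + 4/7)^4
dM/dt = 324*e^(4*t)/2401 + 1296*e^(3*t)/2401 + 1728*e^(2*t)/2401 + 768*e^(t)/2401

E[X] = dM/dt |_{t=0} = 12/7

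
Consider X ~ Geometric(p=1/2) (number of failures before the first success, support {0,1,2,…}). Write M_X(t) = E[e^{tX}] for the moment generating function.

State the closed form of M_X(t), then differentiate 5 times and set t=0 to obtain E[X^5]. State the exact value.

M_X(t) = 1/(2*(1 - e^(t)/2))
M′(t) = e^(t)/(e^(2*t) - 4*e^(t) + 4)
M′′(t) = (-e^(2*t) - 2*e^(t))/(e^(3*t) - 6*e^(2*t) + 12*e^(t) - 8)
M′′′(t) = (e^(3*t) + 8*e^(2*t) + 4*e^(t))/(e^(4*t) - 8*e^(3*t) + 24*e^(2*t) - 32*e^(t) + 16)
M′′′′(t) = (-e^(4*t) - 22*e^(3*t) - 44*e^(2*t) - 8*e^(t))/(e^(5*t) - 10*e^(4*t) + 40*e^(3*t) - 80*e^(2*t) + 80*e^(t) - 32)
M′′′′′(t) = (e^(5*t) + 52*e^(4*t) + 264*e^(3*t) + 208*e^(2*t) + 16*e^(t))/(e^(6*t) - 12*e^(5*t) + 60*e^(4*t) - 160*e^(3*t) + 240*e^(2*t) - 192*e^(t) + 64)

E[X^5] = M′′′′′(0) = 541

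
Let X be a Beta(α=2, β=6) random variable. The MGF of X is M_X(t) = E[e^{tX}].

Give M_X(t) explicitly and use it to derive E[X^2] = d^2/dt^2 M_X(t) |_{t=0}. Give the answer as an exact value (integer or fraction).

E[X^2] = M^(2)(0) = 1/12

M_X(t) = ₁F₁(2; 8; t)
M^(2)(t) = ₁F₁(4; 10; t)/12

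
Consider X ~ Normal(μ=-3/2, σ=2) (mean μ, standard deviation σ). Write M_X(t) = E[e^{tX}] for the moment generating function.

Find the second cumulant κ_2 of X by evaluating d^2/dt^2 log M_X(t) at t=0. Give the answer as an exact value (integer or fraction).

M_X(t) = e^(2*t^2 - 3*t/2)
K_X(t) = log M_X(t) = 2*t^2 - 3*t/2
dK/dt = 4*t - 3/2
d^2K/dt^2 = 4

κ_2 = d^2K/dt^2 |_{t=0} = 4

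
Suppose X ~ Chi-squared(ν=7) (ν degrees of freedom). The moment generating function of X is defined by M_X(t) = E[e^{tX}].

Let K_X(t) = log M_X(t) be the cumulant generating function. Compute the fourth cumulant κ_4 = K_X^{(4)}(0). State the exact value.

M_X(t) = (1 - 2*t)^(-7/2)
K_X(t) = log M_X(t) = -7*log(1 - 2*t)/2
D^4[K](t) = 336/(16*t^4 - 32*t^3 + 24*t^2 - 8*t + 1)

κ_4 = D^4[K](0) = 336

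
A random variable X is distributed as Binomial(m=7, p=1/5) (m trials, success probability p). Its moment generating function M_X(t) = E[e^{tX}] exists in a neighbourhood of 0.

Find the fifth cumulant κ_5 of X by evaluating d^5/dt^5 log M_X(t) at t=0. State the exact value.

M_X(t) = (e^(t)/5 + 4/5)^7
K_X(t) = log M_X(t) = 7*log(e^(t)/5 + 4/5)
K′(t) = 7*e^(t)/(e^(t) + 4)
K′′(t) = 28*e^(t)/(e^(2*t) + 8*e^(t) + 16)
K′′′(t) = (-28*e^(2*t) + 112*e^(t))/(e^(3*t) + 12*e^(2*t) + 48*e^(t) + 64)
K′′′′(t) = (28*e^(3*t) - 448*e^(2*t) + 448*e^(t))/(e^(4*t) + 16*e^(3*t) + 96*e^(2*t) + 256*e^(t) + 256)
K′′′′′(t) = (-28*e^(4*t) + 1232*e^(3*t) - 4928*e^(2*t) + 1792*e^(t))/(e^(5*t) + 20*e^(4*t) + 160*e^(3*t) + 640*e^(2*t) + 1280*e^(t) + 1024)

κ_5 = K′′′′′(0) = -1932/3125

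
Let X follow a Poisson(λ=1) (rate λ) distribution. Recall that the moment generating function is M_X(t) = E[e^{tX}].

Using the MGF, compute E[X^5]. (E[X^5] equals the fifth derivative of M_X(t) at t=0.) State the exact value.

M_X(t) = e^(e^(t) - 1)
M^(5)(t) = (e^(5*t)*e^(e^(t)) + 10*e^(4*t)*e^(e^(t)) + 25*e^(3*t)*e^(e^(t)) + 15*e^(2*t)*e^(e^(t)) + e^(t)*e^(e^(t)))*e^(-1)

E[X^5] = M^(5)(0) = 52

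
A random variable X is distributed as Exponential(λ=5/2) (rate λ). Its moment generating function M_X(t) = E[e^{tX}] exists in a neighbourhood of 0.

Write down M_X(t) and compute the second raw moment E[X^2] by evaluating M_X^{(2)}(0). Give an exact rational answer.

E[X^2] = D^2[M](0) = 8/25

M_X(t) = 5/(2*(5/2 - t))
D^2[M](t) = -40/(8*t^3 - 60*t^2 + 150*t - 125)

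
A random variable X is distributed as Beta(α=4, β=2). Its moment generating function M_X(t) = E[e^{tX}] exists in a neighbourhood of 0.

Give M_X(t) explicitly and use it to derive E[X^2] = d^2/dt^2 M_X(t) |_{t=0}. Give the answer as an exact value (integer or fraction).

E[X^2] = D^2[M](0) = 10/21

M_X(t) = ₁F₁(4; 6; t)
D^2[M](t) = 10*₁F₁(6; 8; t)/21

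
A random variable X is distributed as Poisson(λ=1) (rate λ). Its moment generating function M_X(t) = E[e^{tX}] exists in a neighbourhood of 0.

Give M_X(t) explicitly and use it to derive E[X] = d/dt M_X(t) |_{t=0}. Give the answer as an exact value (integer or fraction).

M_X(t) = e^(e^(t) - 1)
M^(1)(t) = e^(-1)*e^(t)*e^(e^(t))

E[X] = M^(1)(0) = 1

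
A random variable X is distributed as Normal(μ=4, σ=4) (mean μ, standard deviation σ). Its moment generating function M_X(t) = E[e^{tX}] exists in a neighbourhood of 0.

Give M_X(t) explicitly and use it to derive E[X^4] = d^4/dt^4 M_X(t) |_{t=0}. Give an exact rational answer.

E[X^4] = d^4M/dt^4 |_{t=0} = 2560

M_X(t) = e^(8*t^2 + 4*t)
dM/dt = 16*t*e^(4*t)*e^(8*t^2) + 4*e^(4*t)*e^(8*t^2)
d^2M/dt^2 = 256*t^2*e^(4*t)*e^(8*t^2) + 128*t*e^(4*t)*e^(8*t^2) + 32*e^(4*t)*e^(8*t^2)
d^3M/dt^3 = 4096*t^3*e^(4*t)*e^(8*t^2) + 3072*t^2*e^(4*t)*e^(8*t^2) + 1536*t*e^(4*t)*e^(8*t^2) + 256*e^(4*t)*e^(8*t^2)
d^4M/dt^4 = 65536*t^4*e^(4*t)*e^(8*t^2) + 65536*t^3*e^(4*t)*e^(8*t^2) + 49152*t^2*e^(4*t)*e^(8*t^2) + 16384*t*e^(4*t)*e^(8*t^2) + 2560*e^(4*t)*e^(8*t^2)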